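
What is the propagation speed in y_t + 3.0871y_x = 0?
Speed = 3.0871. Information travels along x - 3.0871t = const (rightward).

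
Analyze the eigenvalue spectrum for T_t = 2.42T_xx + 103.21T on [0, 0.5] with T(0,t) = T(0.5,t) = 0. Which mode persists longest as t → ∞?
Eigenvalues: λₙ = 2.42n²π²/0.5² - 103.21.
First three modes:
  n=1: λ₁ = 2.42π²/0.5² - 103.21 ≈ -7.672
  n=2: λ₂ = 9.68π²/0.5² - 103.21 ≈ 278.941
  n=3: λ₃ = 21.78π²/0.5² - 103.21 ≈ 756.63
Since 2.42π²/0.5² ≈ 95.538 < 103.21, λ₁ < 0.
The n=1 mode grows fastest (−λₙ is largest for n=1) → dominates.
Asymptotic: T ~ c₁ sin(πx/0.5) e^{7.672t} (exponential growth at rate −λ₁ ≈ 7.672).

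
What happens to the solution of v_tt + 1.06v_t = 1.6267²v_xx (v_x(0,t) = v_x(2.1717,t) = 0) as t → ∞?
v → constant (steady state). Damping (γ=1.06) dissipates the nonconstant modes; with Neumann BCs the spatial average obeys M''+γM'=0 and tends to a finite limit.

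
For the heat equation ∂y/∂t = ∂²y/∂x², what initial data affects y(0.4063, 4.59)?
The entire real line. The heat equation has infinite propagation speed: any initial disturbance instantly affects all points (though exponentially small far away).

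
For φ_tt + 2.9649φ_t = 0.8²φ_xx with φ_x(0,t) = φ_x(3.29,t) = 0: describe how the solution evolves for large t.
φ → constant (steady state). Damping (γ=2.9649) dissipates the nonconstant modes; with Neumann BCs the spatial average obeys M''+γM'=0 and tends to a finite limit.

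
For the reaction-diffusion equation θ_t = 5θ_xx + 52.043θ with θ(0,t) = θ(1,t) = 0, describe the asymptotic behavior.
θ grows unboundedly. Reaction dominates diffusion (r=52.043 > κπ²/L²≈49.35); solution grows exponentially.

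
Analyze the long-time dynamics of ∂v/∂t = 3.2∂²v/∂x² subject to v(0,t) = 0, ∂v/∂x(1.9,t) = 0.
Long-time behavior: v → 0. Heat escapes through the Dirichlet boundary.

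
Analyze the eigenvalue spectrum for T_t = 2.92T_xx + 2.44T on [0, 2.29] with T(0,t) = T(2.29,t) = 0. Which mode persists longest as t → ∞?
Eigenvalues: λₙ = 2.92n²π²/2.29² - 2.44.
First three modes:
  n=1: λ₁ = 2.92π²/2.29² - 2.44 ≈ 3.056
  n=2: λ₂ = 11.68π²/2.29² - 2.44 ≈ 19.542
  n=3: λ₃ = 26.28π²/2.29² - 2.44 ≈ 47.02
Since 2.92π²/2.29² ≈ 5.496 > 2.44, all λₙ > 0.
The n=1 mode decays slowest → dominates as t → ∞.
Asymptotic: T ~ c₁ sin(πx/2.29) e^{-λ₁t} with decay rate λ₁ ≈ 3.056.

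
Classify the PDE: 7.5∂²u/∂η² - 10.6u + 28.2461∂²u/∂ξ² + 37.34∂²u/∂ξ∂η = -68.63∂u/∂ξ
Rewriting in standard form: 28.2461∂²u/∂ξ² + 37.34∂²u/∂ξ∂η + 7.5∂²u/∂η² + 68.63∂u/∂ξ - 10.6u = 0. A = 28.2461, B = 37.34, C = 7.5. Discriminant B² - 4AC = 546.8926. Since 546.8926 > 0, hyperbolic.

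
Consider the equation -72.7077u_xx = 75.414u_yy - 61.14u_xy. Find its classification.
Rewriting in standard form: -72.7077u_xx + 61.14u_xy - 75.414u_yy = 0. Elliptic. (A = -72.7077, B = 61.14, C = -75.414 gives B² - 4AC = -18194.6143512.)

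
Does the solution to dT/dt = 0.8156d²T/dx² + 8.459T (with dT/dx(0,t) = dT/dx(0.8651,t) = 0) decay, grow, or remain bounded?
T grows unboundedly. With Neumann BCs the constant mode has diffusion eigenvalue 0, so any r > 0 makes it grow like e^(8.459t); solution grows exponentially.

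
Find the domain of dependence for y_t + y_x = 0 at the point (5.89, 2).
A single point: x = 3.89. The characteristic through (5.89, 2) is x - 1t = const, so x = 5.89 - 1·2 = 3.89.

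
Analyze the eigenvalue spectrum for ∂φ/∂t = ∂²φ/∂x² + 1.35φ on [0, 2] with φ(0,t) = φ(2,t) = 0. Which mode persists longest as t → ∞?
Eigenvalues: λₙ = n²π²/2² - 1.35.
First three modes:
  n=1: λ₁ = π²/2² - 1.35 ≈ 1.117
  n=2: λ₂ = 4π²/2² - 1.35 ≈ 8.52
  n=3: λ₃ = 9π²/2² - 1.35 ≈ 20.857
Since π²/2² ≈ 2.467 > 1.35, all λₙ > 0.
The n=1 mode decays slowest → dominates as t → ∞.
Asymptotic: φ ~ c₁ sin(πx/2) e^{-λ₁t} with decay rate λ₁ ≈ 1.117.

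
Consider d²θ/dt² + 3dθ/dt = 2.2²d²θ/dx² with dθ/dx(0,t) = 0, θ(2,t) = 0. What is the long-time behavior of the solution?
As t → ∞, θ → 0. Damping (γ=3) dissipates energy; oscillations decay exponentially.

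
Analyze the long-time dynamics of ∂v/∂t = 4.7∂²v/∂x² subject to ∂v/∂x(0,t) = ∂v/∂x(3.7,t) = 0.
Long-time behavior: v → constant (steady state). Heat is conserved (no flux at boundaries); solution approaches the spatial average.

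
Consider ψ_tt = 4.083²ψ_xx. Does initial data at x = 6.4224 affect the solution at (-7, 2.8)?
No. The domain of dependence is [-18.4324, 4.4324], and 6.4224 is outside this interval.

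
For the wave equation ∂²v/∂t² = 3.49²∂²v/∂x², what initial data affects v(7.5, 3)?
Domain of dependence: [-2.97, 17.97]. Signals travel at speed 3.49, so data within |x - 7.5| ≤ 3.49·3 = 10.47 can reach the point.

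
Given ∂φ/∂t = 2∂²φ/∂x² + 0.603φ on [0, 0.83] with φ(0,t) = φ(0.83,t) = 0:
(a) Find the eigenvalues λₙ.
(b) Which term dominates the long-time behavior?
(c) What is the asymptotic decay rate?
Eigenvalues: λₙ = 2n²π²/0.83² - 0.603.
First three modes:
  n=1: λ₁ = 2π²/0.83² - 0.603 ≈ 28.05
  n=2: λ₂ = 8π²/0.83² - 0.603 ≈ 114.01
  n=3: λ₃ = 18π²/0.83² - 0.603 ≈ 257.276
Since 2π²/0.83² ≈ 28.653 > 0.603, all λₙ > 0.
The n=1 mode decays slowest → dominates as t → ∞.
Asymptotic: φ ~ c₁ sin(πx/0.83) e^{-λ₁t} with decay rate λ₁ ≈ 28.05.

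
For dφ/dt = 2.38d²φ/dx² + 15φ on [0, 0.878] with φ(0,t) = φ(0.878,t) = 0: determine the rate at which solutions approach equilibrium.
Eigenvalues: λₙ = 2.38n²π²/0.878² - 15.
First three modes:
  n=1: λ₁ = 2.38π²/0.878² - 15 ≈ 15.471
  n=2: λ₂ = 9.52π²/0.878² - 15 ≈ 106.884
  n=3: λ₃ = 21.42π²/0.878² - 15 ≈ 259.24
Since 2.38π²/0.878² ≈ 30.471 > 15, all λₙ > 0.
The n=1 mode decays slowest → dominates as t → ∞.
Asymptotic: φ ~ c₁ sin(πx/0.878) e^{-λ₁t} with decay rate λ₁ ≈ 15.471.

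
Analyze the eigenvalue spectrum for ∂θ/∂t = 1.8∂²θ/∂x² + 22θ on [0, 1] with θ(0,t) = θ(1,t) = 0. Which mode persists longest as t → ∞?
Eigenvalues: λₙ = 1.8n²π²/1² - 22.
First three modes:
  n=1: λ₁ = 1.8π² - 22 ≈ -4.235
  n=2: λ₂ = 7.2π² - 22 ≈ 49.061
  n=3: λ₃ = 16.2π² - 22 ≈ 137.888
Since 1.8π² ≈ 17.765 < 22, λ₁ < 0.
The n=1 mode grows fastest (−λₙ is largest for n=1) → dominates.
Asymptotic: θ ~ c₁ sin(πx/1) e^{4.235t} (exponential growth at rate −λ₁ ≈ 4.235).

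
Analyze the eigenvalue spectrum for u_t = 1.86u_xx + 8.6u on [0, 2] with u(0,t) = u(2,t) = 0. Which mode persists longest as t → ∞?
Eigenvalues: λₙ = 1.86n²π²/2² - 8.6.
First three modes:
  n=1: λ₁ = 1.86π²/2² - 8.6 ≈ -4.011
  n=2: λ₂ = 7.44π²/2² - 8.6 ≈ 9.757
  n=3: λ₃ = 16.74π²/2² - 8.6 ≈ 32.704
Since 1.86π²/2² ≈ 4.589 < 8.6, λ₁ < 0.
The n=1 mode grows fastest (−λₙ is largest for n=1) → dominates.
Asymptotic: u ~ c₁ sin(πx/2) e^{4.011t} (exponential growth at rate −λ₁ ≈ 4.011).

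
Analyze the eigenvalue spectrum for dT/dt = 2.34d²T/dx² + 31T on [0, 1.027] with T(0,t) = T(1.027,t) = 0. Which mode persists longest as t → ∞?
Eigenvalues: λₙ = 2.34n²π²/1.027² - 31.
First three modes:
  n=1: λ₁ = 2.34π²/1.027² - 31 ≈ -9.103
  n=2: λ₂ = 9.36π²/1.027² - 31 ≈ 56.586
  n=3: λ₃ = 21.06π²/1.027² - 31 ≈ 166.069
Since 2.34π²/1.027² ≈ 21.897 < 31, λ₁ < 0.
The n=1 mode grows fastest (−λₙ is largest for n=1) → dominates.
Asymptotic: T ~ c₁ sin(πx/1.027) e^{9.103t} (exponential growth at rate −λ₁ ≈ 9.103).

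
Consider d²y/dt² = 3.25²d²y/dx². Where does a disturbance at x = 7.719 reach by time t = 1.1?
Domain of influence: [4.144, 11.294]. Data at x = 7.719 spreads outward at speed 3.25.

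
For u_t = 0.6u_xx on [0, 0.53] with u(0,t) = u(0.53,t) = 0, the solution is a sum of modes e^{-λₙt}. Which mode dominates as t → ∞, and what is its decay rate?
Eigenvalues: λₙ = 0.6n²π²/0.53².
First three modes:
  n=1: λ₁ = 0.6π²/0.53² ≈ 21.081
  n=2: λ₂ = 2.4π²/0.53² ≈ 84.326 (4× faster decay)
  n=3: λ₃ = 5.4π²/0.53² ≈ 189.733 (9× faster decay)
As t → ∞, higher modes decay exponentially faster. The n=1 mode dominates: u ~ c₁ sin(πx/0.53) e^{-λ₁t}.
Decay rate: λ₁ = 0.6π²/0.53² ≈ 21.081.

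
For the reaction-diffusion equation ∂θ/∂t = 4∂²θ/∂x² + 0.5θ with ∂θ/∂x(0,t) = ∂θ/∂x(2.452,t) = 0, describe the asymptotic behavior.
θ grows unboundedly. With Neumann BCs the constant mode has diffusion eigenvalue 0, so any r > 0 makes it grow like e^(0.5t); solution grows exponentially.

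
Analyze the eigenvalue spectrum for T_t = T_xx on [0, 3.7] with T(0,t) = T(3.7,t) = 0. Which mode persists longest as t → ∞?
Eigenvalues: λₙ = n²π²/3.7².
First three modes:
  n=1: λ₁ = π²/3.7² ≈ 0.721
  n=2: λ₂ = 4π²/3.7² ≈ 2.884 (4× faster decay)
  n=3: λ₃ = 9π²/3.7² ≈ 6.488 (9× faster decay)
As t → ∞, higher modes decay exponentially faster. The n=1 mode dominates: T ~ c₁ sin(πx/3.7) e^{-λ₁t}.
Decay rate: λ₁ = π²/3.7² ≈ 0.721.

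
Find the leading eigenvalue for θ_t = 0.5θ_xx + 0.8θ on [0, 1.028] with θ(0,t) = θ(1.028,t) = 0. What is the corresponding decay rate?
Eigenvalues: λₙ = 0.5n²π²/1.028² - 0.8.
First three modes:
  n=1: λ₁ = 0.5π²/1.028² - 0.8 ≈ 3.87
  n=2: λ₂ = 2π²/1.028² - 0.8 ≈ 17.879
  n=3: λ₃ = 4.5π²/1.028² - 0.8 ≈ 41.227
Since 0.5π²/1.028² ≈ 4.67 > 0.8, all λₙ > 0.
The n=1 mode decays slowest → dominates as t → ∞.
Asymptotic: θ ~ c₁ sin(πx/1.028) e^{-λ₁t} with decay rate λ₁ ≈ 3.87.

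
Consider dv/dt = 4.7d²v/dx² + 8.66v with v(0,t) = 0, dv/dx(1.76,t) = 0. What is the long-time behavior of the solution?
As t → ∞, v grows unboundedly. Reaction dominates diffusion (r=8.66 > κπ²/(4L²)≈3.74); solution grows exponentially.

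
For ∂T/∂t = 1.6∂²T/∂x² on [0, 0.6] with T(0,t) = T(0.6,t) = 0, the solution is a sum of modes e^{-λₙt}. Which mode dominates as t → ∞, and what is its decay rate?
Eigenvalues: λₙ = 1.6n²π²/0.6².
First three modes:
  n=1: λ₁ = 1.6π²/0.6² ≈ 43.865
  n=2: λ₂ = 6.4π²/0.6² ≈ 175.46 (4× faster decay)
  n=3: λ₃ = 14.4π²/0.6² ≈ 394.784 (9× faster decay)
As t → ∞, higher modes decay exponentially faster. The n=1 mode dominates: T ~ c₁ sin(πx/0.6) e^{-λ₁t}.
Decay rate: λ₁ = 1.6π²/0.6² ≈ 43.865.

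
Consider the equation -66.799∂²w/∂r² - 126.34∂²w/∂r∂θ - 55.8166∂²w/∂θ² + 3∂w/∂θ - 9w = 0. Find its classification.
Hyperbolic. (A = -66.799, B = -126.34, C = -55.8166 gives B² - 4AC = 1047.8233464.)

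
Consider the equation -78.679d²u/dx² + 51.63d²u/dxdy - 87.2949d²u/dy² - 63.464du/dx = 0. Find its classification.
Elliptic. (A = -78.679, B = 51.63, C = -87.2949 gives B² - 4AC = -24807.4448484.)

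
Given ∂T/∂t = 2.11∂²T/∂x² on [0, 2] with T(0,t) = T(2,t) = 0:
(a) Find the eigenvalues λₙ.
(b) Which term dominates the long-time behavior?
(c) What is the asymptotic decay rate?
Eigenvalues: λₙ = 2.11n²π²/2².
First three modes:
  n=1: λ₁ = 2.11π²/2² ≈ 5.206
  n=2: λ₂ = 8.44π²/2² ≈ 20.825 (4× faster decay)
  n=3: λ₃ = 18.99π²/2² ≈ 46.856 (9× faster decay)
As t → ∞, higher modes decay exponentially faster. The n=1 mode dominates: T ~ c₁ sin(πx/2) e^{-λ₁t}.
Decay rate: λ₁ = 2.11π²/2² ≈ 5.206.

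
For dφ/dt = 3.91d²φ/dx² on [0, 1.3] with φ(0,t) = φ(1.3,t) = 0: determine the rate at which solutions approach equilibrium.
Eigenvalues: λₙ = 3.91n²π²/1.3².
First three modes:
  n=1: λ₁ = 3.91π²/1.3² ≈ 22.834
  n=2: λ₂ = 15.64π²/1.3² ≈ 91.338 (4× faster decay)
  n=3: λ₃ = 35.19π²/1.3² ≈ 205.51 (9× faster decay)
As t → ∞, higher modes decay exponentially faster. The n=1 mode dominates: φ ~ c₁ sin(πx/1.3) e^{-λ₁t}.
Decay rate: λ₁ = 3.91π²/1.3² ≈ 22.834.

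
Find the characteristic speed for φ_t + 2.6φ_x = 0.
Speed = 2.6. Information travels along x - 2.6t = const (rightward).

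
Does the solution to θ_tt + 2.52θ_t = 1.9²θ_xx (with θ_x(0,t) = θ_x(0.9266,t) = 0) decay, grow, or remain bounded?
θ → constant (steady state). Damping (γ=2.52) dissipates the nonconstant modes; with Neumann BCs the spatial average obeys M''+γM'=0 and tends to a finite limit.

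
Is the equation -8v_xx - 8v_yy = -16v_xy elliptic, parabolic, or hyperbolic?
Rewriting in standard form: -8v_xx + 16v_xy - 8v_yy = 0. Computing B² - 4AC with A = -8, B = 16, C = -8: discriminant = 0 (zero). Answer: parabolic.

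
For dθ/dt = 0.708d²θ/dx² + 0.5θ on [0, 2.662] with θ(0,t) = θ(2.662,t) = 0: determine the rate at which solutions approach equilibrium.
Eigenvalues: λₙ = 0.708n²π²/2.662² - 0.5.
First three modes:
  n=1: λ₁ = 0.708π²/2.662² - 0.5 ≈ 0.486
  n=2: λ₂ = 2.832π²/2.662² - 0.5 ≈ 3.444
  n=3: λ₃ = 6.372π²/2.662² - 0.5 ≈ 8.375
Since 0.708π²/2.662² ≈ 0.986 > 0.5, all λₙ > 0.
The n=1 mode decays slowest → dominates as t → ∞.
Asymptotic: θ ~ c₁ sin(πx/2.662) e^{-λ₁t} with decay rate λ₁ ≈ 0.486.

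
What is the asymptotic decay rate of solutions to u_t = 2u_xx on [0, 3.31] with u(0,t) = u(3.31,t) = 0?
Eigenvalues: λₙ = 2n²π²/3.31².
First three modes:
  n=1: λ₁ = 2π²/3.31² ≈ 1.802
  n=2: λ₂ = 8π²/3.31² ≈ 7.207 (4× faster decay)
  n=3: λ₃ = 18π²/3.31² ≈ 16.215 (9× faster decay)
As t → ∞, higher modes decay exponentially faster. The n=1 mode dominates: u ~ c₁ sin(πx/3.31) e^{-λ₁t}.
Decay rate: λ₁ = 2π²/3.31² ≈ 1.802.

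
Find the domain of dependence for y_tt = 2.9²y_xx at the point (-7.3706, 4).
Domain of dependence: [-18.9706, 4.2294]. Signals travel at speed 2.9, so data within |x - -7.3706| ≤ 2.9·4 = 11.6 can reach the point.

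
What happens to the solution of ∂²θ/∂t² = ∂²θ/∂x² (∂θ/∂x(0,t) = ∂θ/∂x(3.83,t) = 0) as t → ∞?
θ oscillates about a mean that drifts linearly in t (generically unbounded; no decay). There is no damping, so the nonconstant modes persist as standing waves (energy conserved, no decay). But with Neumann conditions at both ends the constant mode has eigenvalue 0: the spatial mean M(t) of θ satisfies M'' = 0, so M(t) = M(0) + M'(0)·t. Unless the initial velocity has zero mean (∫θ_t(x,0)dx = 0), the solution grows linearly in t (unbounded, though not exponentially); if it does have zero mean, the solution stays bounded and simply oscillates.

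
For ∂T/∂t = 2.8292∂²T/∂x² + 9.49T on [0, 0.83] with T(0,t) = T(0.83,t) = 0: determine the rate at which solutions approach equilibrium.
Eigenvalues: λₙ = 2.8292n²π²/0.83² - 9.49.
First three modes:
  n=1: λ₁ = 2.8292π²/0.83² - 9.49 ≈ 31.043
  n=2: λ₂ = 11.3168π²/0.83² - 9.49 ≈ 152.641
  n=3: λ₃ = 25.4628π²/0.83² - 9.49 ≈ 355.306
Since 2.8292π²/0.83² ≈ 40.533 > 9.49, all λₙ > 0.
The n=1 mode decays slowest → dominates as t → ∞.
Asymptotic: T ~ c₁ sin(πx/0.83) e^{-λ₁t} with decay rate λ₁ ≈ 31.043.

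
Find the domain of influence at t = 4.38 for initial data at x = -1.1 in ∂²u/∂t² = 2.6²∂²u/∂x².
Domain of influence: [-12.488, 10.288]. Data at x = -1.1 spreads outward at speed 2.6.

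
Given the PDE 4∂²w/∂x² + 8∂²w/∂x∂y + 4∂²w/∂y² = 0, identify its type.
The second-order coefficients are A = 4, B = 8, C = 4. Since B² - 4AC = 0 = 0, this is a parabolic PDE.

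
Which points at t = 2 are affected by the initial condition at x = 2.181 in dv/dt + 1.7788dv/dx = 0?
At x = 5.7386. The characteristic carries data from (2.181, 0) to (5.7386, 2).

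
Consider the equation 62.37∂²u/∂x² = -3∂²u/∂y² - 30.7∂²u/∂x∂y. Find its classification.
Rewriting in standard form: 62.37∂²u/∂x² + 30.7∂²u/∂x∂y + 3∂²u/∂y² = 0. Hyperbolic. (A = 62.37, B = 30.7, C = 3 gives B² - 4AC = 194.05.)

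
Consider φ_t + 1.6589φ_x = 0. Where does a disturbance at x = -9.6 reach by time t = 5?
At x = -1.3055. The characteristic carries data from (-9.6, 0) to (-1.3055, 5).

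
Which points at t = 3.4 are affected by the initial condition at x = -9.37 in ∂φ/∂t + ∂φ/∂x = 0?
At x = -5.97. The characteristic carries data from (-9.37, 0) to (-5.97, 3.4).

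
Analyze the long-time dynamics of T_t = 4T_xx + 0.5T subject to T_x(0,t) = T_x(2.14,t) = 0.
Long-time behavior: T grows unboundedly. With Neumann BCs the constant mode has diffusion eigenvalue 0, so any r > 0 makes it grow like e^(0.5t); solution grows exponentially.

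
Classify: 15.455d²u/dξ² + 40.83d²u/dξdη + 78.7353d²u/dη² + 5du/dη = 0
Elliptic (discriminant = -3200.327346).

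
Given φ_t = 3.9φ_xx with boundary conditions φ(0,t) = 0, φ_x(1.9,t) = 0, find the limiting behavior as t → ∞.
φ → 0. Heat escapes through the Dirichlet boundary.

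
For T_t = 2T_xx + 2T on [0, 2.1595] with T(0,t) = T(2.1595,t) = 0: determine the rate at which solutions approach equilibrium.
Eigenvalues: λₙ = 2n²π²/2.1595² - 2.
First three modes:
  n=1: λ₁ = 2π²/2.1595² - 2 ≈ 2.233
  n=2: λ₂ = 8π²/2.1595² - 2 ≈ 14.931
  n=3: λ₃ = 18π²/2.1595² - 2 ≈ 36.095
Since 2π²/2.1595² ≈ 4.233 > 2, all λₙ > 0.
The n=1 mode decays slowest → dominates as t → ∞.
Asymptotic: T ~ c₁ sin(πx/2.1595) e^{-λ₁t} with decay rate λ₁ ≈ 2.233.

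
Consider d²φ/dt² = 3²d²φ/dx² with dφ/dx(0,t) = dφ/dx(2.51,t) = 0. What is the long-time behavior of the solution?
As t → ∞, φ oscillates about a mean that drifts linearly in t (generically unbounded; no decay). There is no damping, so the nonconstant modes persist as standing waves (energy conserved, no decay). But with Neumann conditions at both ends the constant mode has eigenvalue 0: the spatial mean M(t) of φ satisfies M'' = 0, so M(t) = M(0) + M'(0)·t. Unless the initial velocity has zero mean (∫φ_t(x,0)dx = 0), the solution grows linearly in t (unbounded, though not exponentially); if it does have zero mean, the solution stays bounded and simply oscillates.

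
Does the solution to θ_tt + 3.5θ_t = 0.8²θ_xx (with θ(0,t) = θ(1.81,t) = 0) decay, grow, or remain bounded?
θ → 0. Damping (γ=3.5) dissipates energy; oscillations decay exponentially.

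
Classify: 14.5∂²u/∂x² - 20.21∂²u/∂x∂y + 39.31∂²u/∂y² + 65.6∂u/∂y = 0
Elliptic (discriminant = -1871.5359).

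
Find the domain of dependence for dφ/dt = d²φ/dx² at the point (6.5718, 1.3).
The entire real line. The heat equation has infinite propagation speed: any initial disturbance instantly affects all points (though exponentially small far away).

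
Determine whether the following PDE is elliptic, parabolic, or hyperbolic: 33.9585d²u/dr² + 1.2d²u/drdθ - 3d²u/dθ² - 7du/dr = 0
Coefficients: A = 33.9585, B = 1.2, C = -3. B² - 4AC = 408.942, which is positive, so the equation is hyperbolic.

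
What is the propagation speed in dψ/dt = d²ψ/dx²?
Infinite. The heat equation is parabolic, not hyperbolic, so disturbances propagate instantly.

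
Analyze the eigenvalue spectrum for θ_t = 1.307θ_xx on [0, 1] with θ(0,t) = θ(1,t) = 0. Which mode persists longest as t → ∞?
Eigenvalues: λₙ = 1.307n²π².
First three modes:
  n=1: λ₁ = 1.307π² ≈ 12.9
  n=2: λ₂ = 5.228π² ≈ 51.598 (4× faster decay)
  n=3: λ₃ = 11.763π² ≈ 116.096 (9× faster decay)
As t → ∞, higher modes decay exponentially faster. The n=1 mode dominates: θ ~ c₁ sin(πx) e^{-λ₁t}.
Decay rate: λ₁ = 1.307π² ≈ 12.9.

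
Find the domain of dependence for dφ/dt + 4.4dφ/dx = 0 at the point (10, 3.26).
A single point: x = -4.344. The characteristic through (10, 3.26) is x - 4.4t = const, so x = 10 - 4.4·3.26 = -4.344.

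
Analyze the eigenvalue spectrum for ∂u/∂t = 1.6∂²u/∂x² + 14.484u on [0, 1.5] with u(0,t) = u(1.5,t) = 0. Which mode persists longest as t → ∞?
Eigenvalues: λₙ = 1.6n²π²/1.5² - 14.484.
First three modes:
  n=1: λ₁ = 1.6π²/1.5² - 14.484 ≈ -7.466
  n=2: λ₂ = 6.4π²/1.5² - 14.484 ≈ 13.59
  n=3: λ₃ = 14.4π²/1.5² - 14.484 ≈ 48.681
Since 1.6π²/1.5² ≈ 7.018 < 14.484, λ₁ < 0.
The n=1 mode grows fastest (−λₙ is largest for n=1) → dominates.
Asymptotic: u ~ c₁ sin(πx/1.5) e^{7.466t} (exponential growth at rate −λ₁ ≈ 7.466).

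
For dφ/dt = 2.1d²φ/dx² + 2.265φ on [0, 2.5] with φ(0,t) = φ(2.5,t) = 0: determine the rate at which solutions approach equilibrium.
Eigenvalues: λₙ = 2.1n²π²/2.5² - 2.265.
First three modes:
  n=1: λ₁ = 2.1π²/2.5² - 2.265 ≈ 1.051
  n=2: λ₂ = 8.4π²/2.5² - 2.265 ≈ 11
  n=3: λ₃ = 18.9π²/2.5² - 2.265 ≈ 27.581
Since 2.1π²/2.5² ≈ 3.316 > 2.265, all λₙ > 0.
The n=1 mode decays slowest → dominates as t → ∞.
Asymptotic: φ ~ c₁ sin(πx/2.5) e^{-λ₁t} with decay rate λ₁ ≈ 1.051.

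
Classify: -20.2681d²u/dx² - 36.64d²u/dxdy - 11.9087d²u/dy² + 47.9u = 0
Hyperbolic (discriminant = 377.02271012).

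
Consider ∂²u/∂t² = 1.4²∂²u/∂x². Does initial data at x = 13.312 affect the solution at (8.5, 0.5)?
No. The domain of dependence is [7.8, 9.2], and 13.312 is outside this interval.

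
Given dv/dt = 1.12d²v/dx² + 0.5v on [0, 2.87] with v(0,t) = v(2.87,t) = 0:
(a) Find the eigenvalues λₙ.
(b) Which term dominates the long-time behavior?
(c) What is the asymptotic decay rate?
Eigenvalues: λₙ = 1.12n²π²/2.87² - 0.5.
First three modes:
  n=1: λ₁ = 1.12π²/2.87² - 0.5 ≈ 0.842
  n=2: λ₂ = 4.48π²/2.87² - 0.5 ≈ 4.868
  n=3: λ₃ = 10.08π²/2.87² - 0.5 ≈ 11.578
Since 1.12π²/2.87² ≈ 1.342 > 0.5, all λₙ > 0.
The n=1 mode decays slowest → dominates as t → ∞.
Asymptotic: v ~ c₁ sin(πx/2.87) e^{-λ₁t} with decay rate λ₁ ≈ 0.842.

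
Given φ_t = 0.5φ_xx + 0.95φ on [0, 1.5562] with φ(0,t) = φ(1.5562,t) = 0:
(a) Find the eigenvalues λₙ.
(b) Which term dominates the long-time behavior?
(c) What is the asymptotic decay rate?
Eigenvalues: λₙ = 0.5n²π²/1.5562² - 0.95.
First three modes:
  n=1: λ₁ = 0.5π²/1.5562² - 0.95 ≈ 1.088
  n=2: λ₂ = 2π²/1.5562² - 0.95 ≈ 7.201
  n=3: λ₃ = 4.5π²/1.5562² - 0.95 ≈ 17.389
Since 0.5π²/1.5562² ≈ 2.038 > 0.95, all λₙ > 0.
The n=1 mode decays slowest → dominates as t → ∞.
Asymptotic: φ ~ c₁ sin(πx/1.5562) e^{-λ₁t} with decay rate λ₁ ≈ 1.088.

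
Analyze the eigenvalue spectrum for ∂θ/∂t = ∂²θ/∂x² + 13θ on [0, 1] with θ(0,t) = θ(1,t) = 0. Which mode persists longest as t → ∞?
Eigenvalues: λₙ = n²π²/1² - 13.
First three modes:
  n=1: λ₁ = π² - 13 ≈ -3.13
  n=2: λ₂ = 4π² - 13 ≈ 26.478
  n=3: λ₃ = 9π² - 13 ≈ 75.826
Since π² ≈ 9.87 < 13, λ₁ < 0.
The n=1 mode grows fastest (−λₙ is largest for n=1) → dominates.
Asymptotic: θ ~ c₁ sin(πx/1) e^{3.13t} (exponential growth at rate −λ₁ ≈ 3.13).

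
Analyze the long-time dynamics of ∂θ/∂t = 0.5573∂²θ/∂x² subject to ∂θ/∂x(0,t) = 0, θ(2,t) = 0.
Long-time behavior: θ → 0. Heat escapes through the Dirichlet boundary.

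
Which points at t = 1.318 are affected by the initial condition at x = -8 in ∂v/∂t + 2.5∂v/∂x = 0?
At x = -4.705. The characteristic carries data from (-8, 0) to (-4.705, 1.318).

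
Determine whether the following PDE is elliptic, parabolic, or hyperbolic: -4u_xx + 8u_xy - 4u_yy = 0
Coefficients: A = -4, B = 8, C = -4. B² - 4AC = 0, which is zero, so the equation is parabolic.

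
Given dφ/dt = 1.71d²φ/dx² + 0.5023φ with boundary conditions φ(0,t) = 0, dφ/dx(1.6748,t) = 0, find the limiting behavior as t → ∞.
φ → 0. Diffusion dominates reaction (r=0.5023 < κπ²/(4L²)≈1.5); solution decays.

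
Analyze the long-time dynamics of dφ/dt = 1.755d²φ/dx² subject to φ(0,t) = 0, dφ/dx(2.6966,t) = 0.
Long-time behavior: φ → 0. Heat escapes through the Dirichlet boundary.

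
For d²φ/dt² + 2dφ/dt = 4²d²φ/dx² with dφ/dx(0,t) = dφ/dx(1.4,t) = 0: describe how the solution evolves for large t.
φ → constant (steady state). Damping (γ=2) dissipates the nonconstant modes; with Neumann BCs the spatial average obeys M''+γM'=0 and tends to a finite limit.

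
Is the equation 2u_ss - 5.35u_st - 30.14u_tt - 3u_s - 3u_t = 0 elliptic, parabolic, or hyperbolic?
Computing B² - 4AC with A = 2, B = -5.35, C = -30.14: discriminant = 269.7425 (positive). Answer: hyperbolic.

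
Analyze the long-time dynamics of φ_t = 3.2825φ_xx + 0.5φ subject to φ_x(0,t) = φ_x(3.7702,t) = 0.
Long-time behavior: φ grows unboundedly. With Neumann BCs the constant mode has diffusion eigenvalue 0, so any r > 0 makes it grow like e^(0.5t); solution grows exponentially.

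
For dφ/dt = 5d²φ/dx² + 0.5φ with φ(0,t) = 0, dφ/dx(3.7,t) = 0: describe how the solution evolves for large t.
φ → 0. Diffusion dominates reaction (r=0.5 < κπ²/(4L²)≈0.9); solution decays.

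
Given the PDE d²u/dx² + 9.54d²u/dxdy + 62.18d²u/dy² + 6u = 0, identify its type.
The second-order coefficients are A = 1, B = 9.54, C = 62.18. Since B² - 4AC = -157.7084 < 0, this is an elliptic PDE.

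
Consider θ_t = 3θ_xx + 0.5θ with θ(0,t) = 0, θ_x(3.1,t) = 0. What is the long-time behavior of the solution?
As t → ∞, θ → 0. Diffusion dominates reaction (r=0.5 < κπ²/(4L²)≈0.77); solution decays.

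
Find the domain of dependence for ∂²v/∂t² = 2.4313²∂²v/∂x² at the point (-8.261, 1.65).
Domain of dependence: [-12.272645, -4.249355]. Signals travel at speed 2.4313, so data within |x - -8.261| ≤ 2.4313·1.65 = 4.011645 can reach the point.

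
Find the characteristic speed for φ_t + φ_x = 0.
Speed = 1. Information travels along x - 1t = const (rightward).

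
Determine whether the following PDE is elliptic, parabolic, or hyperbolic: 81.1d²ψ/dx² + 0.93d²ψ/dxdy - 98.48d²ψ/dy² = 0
Coefficients: A = 81.1, B = 0.93, C = -98.48. B² - 4AC = 31947.7769, which is positive, so the equation is hyperbolic.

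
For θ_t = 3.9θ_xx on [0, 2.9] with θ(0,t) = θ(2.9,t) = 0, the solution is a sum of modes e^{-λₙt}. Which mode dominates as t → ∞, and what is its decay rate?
Eigenvalues: λₙ = 3.9n²π²/2.9².
First three modes:
  n=1: λ₁ = 3.9π²/2.9² ≈ 4.577
  n=2: λ₂ = 15.6π²/2.9² ≈ 18.307 (4× faster decay)
  n=3: λ₃ = 35.1π²/2.9² ≈ 41.192 (9× faster decay)
As t → ∞, higher modes decay exponentially faster. The n=1 mode dominates: θ ~ c₁ sin(πx/2.9) e^{-λ₁t}.
Decay rate: λ₁ = 3.9π²/2.9² ≈ 4.577.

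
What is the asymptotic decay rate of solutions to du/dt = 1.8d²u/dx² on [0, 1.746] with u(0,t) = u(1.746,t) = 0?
Eigenvalues: λₙ = 1.8n²π²/1.746².
First three modes:
  n=1: λ₁ = 1.8π²/1.746² ≈ 5.828
  n=2: λ₂ = 7.2π²/1.746² ≈ 23.31 (4× faster decay)
  n=3: λ₃ = 16.2π²/1.746² ≈ 52.448 (9× faster decay)
As t → ∞, higher modes decay exponentially faster. The n=1 mode dominates: u ~ c₁ sin(πx/1.746) e^{-λ₁t}.
Decay rate: λ₁ = 1.8π²/1.746² ≈ 5.828.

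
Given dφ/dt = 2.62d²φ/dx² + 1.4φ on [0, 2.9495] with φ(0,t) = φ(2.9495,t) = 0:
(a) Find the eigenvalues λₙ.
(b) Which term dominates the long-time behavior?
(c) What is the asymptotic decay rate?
Eigenvalues: λₙ = 2.62n²π²/2.9495² - 1.4.
First three modes:
  n=1: λ₁ = 2.62π²/2.9495² - 1.4 ≈ 1.572
  n=2: λ₂ = 10.48π²/2.9495² - 1.4 ≈ 10.49
  n=3: λ₃ = 23.58π²/2.9495² - 1.4 ≈ 25.351
Since 2.62π²/2.9495² ≈ 2.972 > 1.4, all λₙ > 0.
The n=1 mode decays slowest → dominates as t → ∞.
Asymptotic: φ ~ c₁ sin(πx/2.9495) e^{-λ₁t} with decay rate λ₁ ≈ 1.572.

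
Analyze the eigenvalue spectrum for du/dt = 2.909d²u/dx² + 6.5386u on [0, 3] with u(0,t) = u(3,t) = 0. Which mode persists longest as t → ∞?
Eigenvalues: λₙ = 2.909n²π²/3² - 6.5386.
First three modes:
  n=1: λ₁ = 2.909π²/3² - 6.5386 ≈ -3.349
  n=2: λ₂ = 11.636π²/3² - 6.5386 ≈ 6.222
  n=3: λ₃ = 26.181π²/3² - 6.5386 ≈ 22.172
Since 2.909π²/3² ≈ 3.19 < 6.5386, λ₁ < 0.
The n=1 mode grows fastest (−λₙ is largest for n=1) → dominates.
Asymptotic: u ~ c₁ sin(πx/3) e^{3.349t} (exponential growth at rate −λ₁ ≈ 3.349).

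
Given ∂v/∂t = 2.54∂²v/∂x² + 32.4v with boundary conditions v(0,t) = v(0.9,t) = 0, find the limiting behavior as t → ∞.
v grows unboundedly. Reaction dominates diffusion (r=32.4 > κπ²/L²≈30.95); solution grows exponentially.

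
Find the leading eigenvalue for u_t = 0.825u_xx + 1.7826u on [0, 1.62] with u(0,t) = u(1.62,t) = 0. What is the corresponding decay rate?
Eigenvalues: λₙ = 0.825n²π²/1.62² - 1.7826.
First three modes:
  n=1: λ₁ = 0.825π²/1.62² - 1.7826 ≈ 1.32
  n=2: λ₂ = 3.3π²/1.62² - 1.7826 ≈ 10.628
  n=3: λ₃ = 7.425π²/1.62² - 1.7826 ≈ 26.141
Since 0.825π²/1.62² ≈ 3.103 > 1.7826, all λₙ > 0.
The n=1 mode decays slowest → dominates as t → ∞.
Asymptotic: u ~ c₁ sin(πx/1.62) e^{-λ₁t} with decay rate λ₁ ≈ 1.32.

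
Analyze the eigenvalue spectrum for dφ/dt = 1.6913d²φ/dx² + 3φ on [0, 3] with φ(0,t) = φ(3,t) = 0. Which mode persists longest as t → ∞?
Eigenvalues: λₙ = 1.6913n²π²/3² - 3.
First three modes:
  n=1: λ₁ = 1.6913π²/3² - 3 ≈ -1.145
  n=2: λ₂ = 6.7652π²/3² - 3 ≈ 4.419
  n=3: λ₃ = 15.2217π²/3² - 3 ≈ 13.692
Since 1.6913π²/3² ≈ 1.855 < 3, λ₁ < 0.
The n=1 mode grows fastest (−λₙ is largest for n=1) → dominates.
Asymptotic: φ ~ c₁ sin(πx/3) e^{1.145t} (exponential growth at rate −λ₁ ≈ 1.145).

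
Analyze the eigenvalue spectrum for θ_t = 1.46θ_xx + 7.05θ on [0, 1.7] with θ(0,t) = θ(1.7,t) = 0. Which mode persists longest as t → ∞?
Eigenvalues: λₙ = 1.46n²π²/1.7² - 7.05.
First three modes:
  n=1: λ₁ = 1.46π²/1.7² - 7.05 ≈ -2.064
  n=2: λ₂ = 5.84π²/1.7² - 7.05 ≈ 12.894
  n=3: λ₃ = 13.14π²/1.7² - 7.05 ≈ 37.824
Since 1.46π²/1.7² ≈ 4.986 < 7.05, λ₁ < 0.
The n=1 mode grows fastest (−λₙ is largest for n=1) → dominates.
Asymptotic: θ ~ c₁ sin(πx/1.7) e^{2.064t} (exponential growth at rate −λ₁ ≈ 2.064).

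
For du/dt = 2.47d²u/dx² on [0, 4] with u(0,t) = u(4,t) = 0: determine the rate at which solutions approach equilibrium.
Eigenvalues: λₙ = 2.47n²π²/4².
First three modes:
  n=1: λ₁ = 2.47π²/4² ≈ 1.524
  n=2: λ₂ = 9.88π²/4² ≈ 6.094 (4× faster decay)
  n=3: λ₃ = 22.23π²/4² ≈ 13.713 (9× faster decay)
As t → ∞, higher modes decay exponentially faster. The n=1 mode dominates: u ~ c₁ sin(πx/4) e^{-λ₁t}.
Decay rate: λ₁ = 2.47π²/4² ≈ 1.524.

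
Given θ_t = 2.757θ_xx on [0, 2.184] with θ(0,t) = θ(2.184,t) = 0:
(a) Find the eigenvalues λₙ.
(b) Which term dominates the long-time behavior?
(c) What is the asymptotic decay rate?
Eigenvalues: λₙ = 2.757n²π²/2.184².
First three modes:
  n=1: λ₁ = 2.757π²/2.184² ≈ 5.705
  n=2: λ₂ = 11.028π²/2.184² ≈ 22.819 (4× faster decay)
  n=3: λ₃ = 24.813π²/2.184² ≈ 51.342 (9× faster decay)
As t → ∞, higher modes decay exponentially faster. The n=1 mode dominates: θ ~ c₁ sin(πx/2.184) e^{-λ₁t}.
Decay rate: λ₁ = 2.757π²/2.184² ≈ 5.705.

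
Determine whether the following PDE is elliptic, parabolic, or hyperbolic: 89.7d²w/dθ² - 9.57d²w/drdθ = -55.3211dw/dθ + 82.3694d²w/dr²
Rewriting in standard form: -82.3694d²w/dr² - 9.57d²w/drdθ + 89.7d²w/dθ² + 55.3211dw/dθ = 0. Coefficients: A = -82.3694, B = -9.57, C = 89.7. B² - 4AC = 29645.72562, which is positive, so the equation is hyperbolic.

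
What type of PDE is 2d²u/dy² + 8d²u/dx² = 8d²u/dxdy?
Rewriting in standard form: 8d²u/dx² - 8d²u/dxdy + 2d²u/dy² = 0. With A = 8, B = -8, C = 2, the discriminant is 0. This is a parabolic PDE.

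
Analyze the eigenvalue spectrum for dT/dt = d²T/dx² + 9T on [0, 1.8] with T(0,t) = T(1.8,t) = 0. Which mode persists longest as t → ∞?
Eigenvalues: λₙ = n²π²/1.8² - 9.
First three modes:
  n=1: λ₁ = π²/1.8² - 9 ≈ -5.954
  n=2: λ₂ = 4π²/1.8² - 9 ≈ 3.185
  n=3: λ₃ = 9π²/1.8² - 9 ≈ 18.416
Since π²/1.8² ≈ 3.046 < 9, λ₁ < 0.
The n=1 mode grows fastest (−λₙ is largest for n=1) → dominates.
Asymptotic: T ~ c₁ sin(πx/1.8) e^{5.954t} (exponential growth at rate −λ₁ ≈ 5.954).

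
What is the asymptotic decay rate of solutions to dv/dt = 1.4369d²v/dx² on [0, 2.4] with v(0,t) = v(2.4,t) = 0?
Eigenvalues: λₙ = 1.4369n²π²/2.4².
First three modes:
  n=1: λ₁ = 1.4369π²/2.4² ≈ 2.462
  n=2: λ₂ = 5.7476π²/2.4² ≈ 9.848 (4× faster decay)
  n=3: λ₃ = 12.9321π²/2.4² ≈ 22.159 (9× faster decay)
As t → ∞, higher modes decay exponentially faster. The n=1 mode dominates: v ~ c₁ sin(πx/2.4) e^{-λ₁t}.
Decay rate: λ₁ = 1.4369π²/2.4² ≈ 2.462.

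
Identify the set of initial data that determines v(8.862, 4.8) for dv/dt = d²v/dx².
The entire real line. The heat equation has infinite propagation speed: any initial disturbance instantly affects all points (though exponentially small far away).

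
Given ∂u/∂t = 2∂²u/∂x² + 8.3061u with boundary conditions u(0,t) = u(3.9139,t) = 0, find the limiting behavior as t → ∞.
u grows unboundedly. Reaction dominates diffusion (r=8.3061 > κπ²/L²≈1.29); solution grows exponentially.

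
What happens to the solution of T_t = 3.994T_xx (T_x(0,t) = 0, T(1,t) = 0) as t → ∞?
T → 0. Heat escapes through the Dirichlet boundary.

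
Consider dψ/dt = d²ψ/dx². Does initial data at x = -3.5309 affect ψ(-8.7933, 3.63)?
Yes, for any finite x. The heat equation has infinite propagation speed, so all initial data affects all points at any t > 0.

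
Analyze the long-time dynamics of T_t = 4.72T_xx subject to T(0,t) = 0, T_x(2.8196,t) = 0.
Long-time behavior: T → 0. Heat escapes through the Dirichlet boundary.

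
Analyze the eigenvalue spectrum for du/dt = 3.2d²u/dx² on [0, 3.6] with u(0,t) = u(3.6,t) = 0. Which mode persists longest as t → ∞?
Eigenvalues: λₙ = 3.2n²π²/3.6².
First three modes:
  n=1: λ₁ = 3.2π²/3.6² ≈ 2.437
  n=2: λ₂ = 12.8π²/3.6² ≈ 9.748 (4× faster decay)
  n=3: λ₃ = 28.8π²/3.6² ≈ 21.932 (9× faster decay)
As t → ∞, higher modes decay exponentially faster. The n=1 mode dominates: u ~ c₁ sin(πx/3.6) e^{-λ₁t}.
Decay rate: λ₁ = 3.2π²/3.6² ≈ 2.437.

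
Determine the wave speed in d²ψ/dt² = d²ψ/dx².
Speed = 1. Information travels along characteristics x = x₀ ± 1t.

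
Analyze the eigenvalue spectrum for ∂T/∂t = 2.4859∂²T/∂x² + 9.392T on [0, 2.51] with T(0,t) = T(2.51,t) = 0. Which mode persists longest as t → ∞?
Eigenvalues: λₙ = 2.4859n²π²/2.51² - 9.392.
First three modes:
  n=1: λ₁ = 2.4859π²/2.51² - 9.392 ≈ -5.498
  n=2: λ₂ = 9.9436π²/2.51² - 9.392 ≈ 6.185
  n=3: λ₃ = 22.3731π²/2.51² - 9.392 ≈ 25.657
Since 2.4859π²/2.51² ≈ 3.894 < 9.392, λ₁ < 0.
The n=1 mode grows fastest (−λₙ is largest for n=1) → dominates.
Asymptotic: T ~ c₁ sin(πx/2.51) e^{5.498t} (exponential growth at rate −λ₁ ≈ 5.498).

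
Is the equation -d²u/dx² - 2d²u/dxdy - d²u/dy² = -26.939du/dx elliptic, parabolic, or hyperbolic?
Rewriting in standard form: -d²u/dx² - 2d²u/dxdy - d²u/dy² + 26.939du/dx = 0. Computing B² - 4AC with A = -1, B = -2, C = -1: discriminant = 0 (zero). Answer: parabolic.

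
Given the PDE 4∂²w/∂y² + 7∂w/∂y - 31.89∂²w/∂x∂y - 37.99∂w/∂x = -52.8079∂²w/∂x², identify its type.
Rewriting in standard form: 52.8079∂²w/∂x² - 31.89∂²w/∂x∂y + 4∂²w/∂y² - 37.99∂w/∂x + 7∂w/∂y = 0. The second-order coefficients are A = 52.8079, B = -31.89, C = 4. Since B² - 4AC = 172.0457 > 0, this is a hyperbolic PDE.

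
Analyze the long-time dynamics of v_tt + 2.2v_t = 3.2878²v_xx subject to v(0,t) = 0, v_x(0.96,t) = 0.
Long-time behavior: v → 0. Damping (γ=2.2) dissipates energy; oscillations decay exponentially.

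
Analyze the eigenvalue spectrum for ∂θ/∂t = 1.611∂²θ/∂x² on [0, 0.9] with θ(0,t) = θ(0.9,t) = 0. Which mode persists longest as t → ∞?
Eigenvalues: λₙ = 1.611n²π²/0.9².
First three modes:
  n=1: λ₁ = 1.611π²/0.9² ≈ 19.63
  n=2: λ₂ = 6.444π²/0.9² ≈ 78.518 (4× faster decay)
  n=3: λ₃ = 14.499π²/0.9² ≈ 176.666 (9× faster decay)
As t → ∞, higher modes decay exponentially faster. The n=1 mode dominates: θ ~ c₁ sin(πx/0.9) e^{-λ₁t}.
Decay rate: λ₁ = 1.611π²/0.9² ≈ 19.63.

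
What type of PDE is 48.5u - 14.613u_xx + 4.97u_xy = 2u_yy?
Rewriting in standard form: -14.613u_xx + 4.97u_xy - 2u_yy + 48.5u = 0. With A = -14.613, B = 4.97, C = -2, the discriminant is -92.2031. This is an elliptic PDE.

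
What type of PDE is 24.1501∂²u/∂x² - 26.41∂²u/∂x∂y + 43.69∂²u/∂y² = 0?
With A = 24.1501, B = -26.41, C = 43.69, the discriminant is -3522.983376. This is an elliptic PDE.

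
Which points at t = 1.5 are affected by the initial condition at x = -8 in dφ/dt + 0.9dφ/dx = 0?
At x = -6.65. The characteristic carries data from (-8, 0) to (-6.65, 1.5).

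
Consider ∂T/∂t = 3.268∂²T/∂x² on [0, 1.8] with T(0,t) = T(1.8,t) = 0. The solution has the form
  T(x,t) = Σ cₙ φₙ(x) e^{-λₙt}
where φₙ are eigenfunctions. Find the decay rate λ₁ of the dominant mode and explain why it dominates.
Eigenvalues: λₙ = 3.268n²π²/1.8².
First three modes:
  n=1: λ₁ = 3.268π²/1.8² ≈ 9.955
  n=2: λ₂ = 13.072π²/1.8² ≈ 39.82 (4× faster decay)
  n=3: λ₃ = 29.412π²/1.8² ≈ 89.594 (9× faster decay)
As t → ∞, higher modes decay exponentially faster. The n=1 mode dominates: T ~ c₁ sin(πx/1.8) e^{-λ₁t}.
Decay rate: λ₁ = 3.268π²/1.8² ≈ 9.955.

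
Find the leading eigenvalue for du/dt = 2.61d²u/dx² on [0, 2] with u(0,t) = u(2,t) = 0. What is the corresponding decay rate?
Eigenvalues: λₙ = 2.61n²π²/2².
First three modes:
  n=1: λ₁ = 2.61π²/2² ≈ 6.44
  n=2: λ₂ = 10.44π²/2² ≈ 25.76 (4× faster decay)
  n=3: λ₃ = 23.49π²/2² ≈ 57.959 (9× faster decay)
As t → ∞, higher modes decay exponentially faster. The n=1 mode dominates: u ~ c₁ sin(πx/2) e^{-λ₁t}.
Decay rate: λ₁ = 2.61π²/2² ≈ 6.44.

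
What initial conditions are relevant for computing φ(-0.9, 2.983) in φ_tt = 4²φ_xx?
Domain of dependence: [-12.832, 11.032]. Signals travel at speed 4, so data within |x - -0.9| ≤ 4·2.983 = 11.932 can reach the point.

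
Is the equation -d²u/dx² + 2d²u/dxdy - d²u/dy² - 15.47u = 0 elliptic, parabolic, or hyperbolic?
Computing B² - 4AC with A = -1, B = 2, C = -1: discriminant = 0 (zero). Answer: parabolic.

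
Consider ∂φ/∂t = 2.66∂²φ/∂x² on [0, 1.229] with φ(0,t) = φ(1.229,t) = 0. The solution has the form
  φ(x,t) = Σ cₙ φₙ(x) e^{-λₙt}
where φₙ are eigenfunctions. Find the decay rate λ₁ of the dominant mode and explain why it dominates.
Eigenvalues: λₙ = 2.66n²π²/1.229².
First three modes:
  n=1: λ₁ = 2.66π²/1.229² ≈ 17.381
  n=2: λ₂ = 10.64π²/1.229² ≈ 69.524 (4× faster decay)
  n=3: λ₃ = 23.94π²/1.229² ≈ 156.43 (9× faster decay)
As t → ∞, higher modes decay exponentially faster. The n=1 mode dominates: φ ~ c₁ sin(πx/1.229) e^{-λ₁t}.
Decay rate: λ₁ = 2.66π²/1.229² ≈ 17.381.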